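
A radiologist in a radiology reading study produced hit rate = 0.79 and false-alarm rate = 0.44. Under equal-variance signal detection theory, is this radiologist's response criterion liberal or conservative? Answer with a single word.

z(H) = 0.806, z(FA) = -0.151
c = −½·(z(H) + z(FA)) = -0.3275
c < 0 → liberal criterion (biased toward responding “yes”).

liberal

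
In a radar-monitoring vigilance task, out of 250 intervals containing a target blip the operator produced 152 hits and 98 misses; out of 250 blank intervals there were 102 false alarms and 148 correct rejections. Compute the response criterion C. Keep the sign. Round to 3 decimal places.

H = 152/250 = 0.6080
FA = 102/250 = 0.4080
z(H) = z(0.6080) = 0.2741
z(FA) = z(0.4080) = -0.2327
c = −½·[z(H) + z(FA)] = −0.5 × (0.2741 + (-0.2327)) = -0.0207
c < 0: the operator has a liberal response bias.

C = -0.021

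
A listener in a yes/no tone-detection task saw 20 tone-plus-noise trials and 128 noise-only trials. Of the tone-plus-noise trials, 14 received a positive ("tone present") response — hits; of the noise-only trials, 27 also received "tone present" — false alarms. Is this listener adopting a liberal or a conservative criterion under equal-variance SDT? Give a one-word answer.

conservative

z(H) = 0.524, z(FA) = -0.803
c = −½·(z(H) + z(FA)) = 0.1395
c > 0 → conservative criterion (biased toward responding “no”).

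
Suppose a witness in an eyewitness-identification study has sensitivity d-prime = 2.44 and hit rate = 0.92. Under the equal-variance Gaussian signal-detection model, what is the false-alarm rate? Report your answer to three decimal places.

z(hit rate) = z(0.92) = 1.4051
z(FA) = z(H) − d' = 1.4051 − 2.44 = -1.0349
false-alarm rate = Φ(-1.0349) = 0.1504

false-alarm rate = 0.150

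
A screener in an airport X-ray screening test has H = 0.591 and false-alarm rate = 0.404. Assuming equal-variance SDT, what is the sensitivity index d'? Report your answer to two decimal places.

d' = 0.47

z(0.591) = 0.2301, z(0.404) = -0.2430
d' = z(H) − z(FA) = 0.2301 − (-0.2430) = 0.4731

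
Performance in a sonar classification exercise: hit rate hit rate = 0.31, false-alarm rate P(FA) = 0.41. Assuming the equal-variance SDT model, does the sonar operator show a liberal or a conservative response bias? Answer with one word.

conservative

z(H) = -0.496, z(FA) = -0.228
c = −½·(z(H) + z(FA)) = 0.362
c > 0 → conservative criterion (biased toward responding “no”).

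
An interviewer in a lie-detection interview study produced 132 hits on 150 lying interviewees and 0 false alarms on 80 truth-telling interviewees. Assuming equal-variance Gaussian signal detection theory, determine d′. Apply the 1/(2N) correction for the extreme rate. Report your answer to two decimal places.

The false-alarm rate is 0/80 = 0, so apply the 1/(2N) correction: FA → 1/(2·80) = 0.00625.
z(H) = z(0.88000) = 1.175
z(FA) = z(0.00625) = -2.498
d' = 1.175 − (-2.498) = 3.673

d′ = 3.67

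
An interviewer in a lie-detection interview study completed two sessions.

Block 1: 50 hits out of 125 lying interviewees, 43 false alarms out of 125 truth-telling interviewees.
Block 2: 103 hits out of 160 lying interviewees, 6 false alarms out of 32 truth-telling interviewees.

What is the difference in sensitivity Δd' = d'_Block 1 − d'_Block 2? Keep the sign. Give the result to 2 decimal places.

Block 1: z(0.4000) = -0.253, z(0.3440) = -0.402, d' = 0.149
Block 2: z(0.6438) = 0.369, z(0.1875) = -0.887, d' = 1.256
Δd' = d'_Block 1 − d'_Block 2 = 0.149 − 1.256 = -1.107
Block 2 has the higher sensitivity.

Δd' = -1.11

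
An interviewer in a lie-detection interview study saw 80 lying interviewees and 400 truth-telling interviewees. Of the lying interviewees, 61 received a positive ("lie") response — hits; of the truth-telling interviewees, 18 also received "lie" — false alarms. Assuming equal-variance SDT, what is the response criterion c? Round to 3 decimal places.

c = 0.491

H = 61/80 = 0.7625
FA = 18/400 = 0.0450
z(H) = 0.7144
z(FA) = -1.6954
c = −½·[z(H) + z(FA)] = −0.5 × (0.7144 + (-1.6954)) = 0.4905
c > 0: the interviewer has a conservative response bias.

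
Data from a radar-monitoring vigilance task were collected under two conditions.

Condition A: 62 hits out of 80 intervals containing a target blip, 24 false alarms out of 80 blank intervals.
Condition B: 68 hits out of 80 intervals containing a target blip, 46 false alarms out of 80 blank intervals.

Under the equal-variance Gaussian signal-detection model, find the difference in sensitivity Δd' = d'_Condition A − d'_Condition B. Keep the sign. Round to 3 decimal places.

Condition A: z(0.7750) = 0.7554, z(0.3000) = -0.5244, d' = 1.2798
Condition B: z(0.8500) = 1.0364, z(0.5750) = 0.1891, d' = 0.8473
Δd' = d'_Condition A − d'_Condition B = 1.2798 − 0.8473 = 0.4325
Condition A has the higher sensitivity.

Δd' = 0.433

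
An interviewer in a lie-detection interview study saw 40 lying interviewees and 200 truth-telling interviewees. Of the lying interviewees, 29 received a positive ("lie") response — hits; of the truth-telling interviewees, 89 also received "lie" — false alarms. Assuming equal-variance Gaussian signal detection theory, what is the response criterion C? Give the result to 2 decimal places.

C = -0.23

H = 29/40 = 0.7250
FA = 89/200 = 0.4450
z(H) = 0.598
z(FA) = -0.138
c = −½·[z(H) + z(FA)] = −0.5 × (0.598 + (-0.138)) = -0.230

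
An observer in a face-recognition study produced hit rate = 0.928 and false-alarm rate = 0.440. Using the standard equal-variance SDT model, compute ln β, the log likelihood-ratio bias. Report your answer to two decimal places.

Φ⁻¹(H) = 1.461
Φ⁻¹(FA) = -0.151
ln β = −½·[z(H)² − z(FA)²] = −0.5 × (2.135 − 0.023) = -1.056

ln β = -1.06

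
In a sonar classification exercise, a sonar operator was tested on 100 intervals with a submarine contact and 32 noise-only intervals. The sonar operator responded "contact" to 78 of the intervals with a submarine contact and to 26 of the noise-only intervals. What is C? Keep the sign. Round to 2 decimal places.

C = -0.83

H = 78/100 = 0.7800
FA = 26/32 = 0.8125
z(0.7800) = 0.772, z(0.8125) = 0.887
c = −½·[z(H) + z(FA)] = −0.5 × (0.772 + 0.887) = -0.8295
c < 0: the sonar operator has a liberal response bias.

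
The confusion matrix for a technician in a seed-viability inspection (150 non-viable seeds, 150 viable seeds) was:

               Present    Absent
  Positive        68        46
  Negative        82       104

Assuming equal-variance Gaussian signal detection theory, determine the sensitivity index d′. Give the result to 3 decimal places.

d′ = 0.388

H = 68/150 = 0.4533
FA = 46/150 = 0.3067
z(H) = -0.1173
z(FA) = -0.5052
d' = z(H) − z(FA) = -0.1173 − (-0.5052) = 0.3879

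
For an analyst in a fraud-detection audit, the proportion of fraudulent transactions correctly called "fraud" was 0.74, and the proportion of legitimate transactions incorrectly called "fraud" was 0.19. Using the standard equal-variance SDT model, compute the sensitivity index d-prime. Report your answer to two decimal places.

d-prime = 1.52

z(H) = 0.6433
z(FA) = -0.8779
d' = z(H) − z(FA) = 0.6433 − (-0.8779) = 1.5212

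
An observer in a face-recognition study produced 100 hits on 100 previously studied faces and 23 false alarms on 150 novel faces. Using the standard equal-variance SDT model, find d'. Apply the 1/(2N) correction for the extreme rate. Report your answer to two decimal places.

d' = 3.60

The hit rate is 100/100 = 1, so apply the 1/(2N) correction: H → 1 − 1/(2·100) = 0.99500.
z(H) = z(0.99500) = 2.576
z(FA) = z(0.15333) = -1.022
d' = 2.576 − (-1.022) = 3.598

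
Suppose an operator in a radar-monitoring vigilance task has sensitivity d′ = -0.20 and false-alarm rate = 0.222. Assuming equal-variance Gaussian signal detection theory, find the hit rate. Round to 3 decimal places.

z(false-alarm rate) = z(0.222) = -0.7655
z(H) = z(FA) + d' = -0.7655 + (-0.20) = -0.9655
hit rate = Φ(-0.9655) = 0.1671

hit rate = 0.167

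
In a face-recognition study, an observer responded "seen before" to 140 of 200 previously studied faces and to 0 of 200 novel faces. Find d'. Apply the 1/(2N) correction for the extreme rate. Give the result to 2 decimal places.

d' = 3.33

The false-alarm rate is 0/200 = 0, so apply the 1/(2N) correction: FA → 1/(2·200) = 0.00250.
z(H) = z(0.70000) = 0.524
z(FA) = z(0.00250) = -2.807
d' = 0.524 − (-2.807) = 3.331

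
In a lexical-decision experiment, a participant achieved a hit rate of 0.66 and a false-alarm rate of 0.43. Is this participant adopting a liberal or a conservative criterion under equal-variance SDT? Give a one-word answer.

z(H) = 0.412, z(FA) = -0.176
c = −½·(z(H) + z(FA)) = -0.118
c < 0 → liberal criterion (biased toward responding “yes”).

liberal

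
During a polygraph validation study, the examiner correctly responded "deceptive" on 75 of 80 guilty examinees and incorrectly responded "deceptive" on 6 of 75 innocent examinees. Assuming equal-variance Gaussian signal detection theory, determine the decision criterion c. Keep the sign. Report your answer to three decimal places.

c = -0.065

H = 75/80 = 0.9375
FA = 6/75 = 0.0800
z(H) = z(0.9375) = 1.5341
z(FA) = z(0.0800) = -1.4051
c = −½·[z(H) + z(FA)] = −0.5 × (1.5341 + (-1.4051)) = -0.0645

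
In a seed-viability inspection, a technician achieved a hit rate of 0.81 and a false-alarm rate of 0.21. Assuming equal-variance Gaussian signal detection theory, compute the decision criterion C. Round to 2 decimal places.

Φ⁻¹(0.81) = 0.8779, Φ⁻¹(0.21) = -0.8064
c = −½·[z(H) + z(FA)] = −0.5 × (0.8779 + (-0.8064)) = -0.03575

C = -0.04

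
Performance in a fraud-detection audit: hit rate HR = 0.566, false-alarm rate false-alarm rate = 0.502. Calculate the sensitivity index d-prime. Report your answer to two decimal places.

z(H) = z(0.566) = 0.1662
z(FA) = z(0.502) = 0.0050
d' = z(H) − z(FA) = 0.1662 − 0.0050 = 0.1612

d-prime = 0.16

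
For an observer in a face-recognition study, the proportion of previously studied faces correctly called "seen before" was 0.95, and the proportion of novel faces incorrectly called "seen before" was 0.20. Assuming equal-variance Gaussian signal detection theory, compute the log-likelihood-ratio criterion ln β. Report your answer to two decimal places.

ln β = -1.00

z(H) = z(0.95) = 1.645
z(FA) = z(0.20) = -0.842
ln β = −½·[z(H)² − z(FA)²] = −0.5 × (2.706 − 0.709) = -0.9985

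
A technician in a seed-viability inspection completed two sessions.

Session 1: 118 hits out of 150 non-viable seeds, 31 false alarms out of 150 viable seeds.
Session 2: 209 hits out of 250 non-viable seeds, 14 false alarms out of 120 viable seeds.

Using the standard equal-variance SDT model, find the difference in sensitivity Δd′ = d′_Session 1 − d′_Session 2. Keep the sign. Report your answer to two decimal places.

Δd′ = -0.56

Session 1: z(0.7867) = 0.795, z(0.2067) = -0.818, d' = 1.613
Session 2: z(0.8360) = 0.978, z(0.1167) = -1.192, d' = 2.170
Δd' = d'_Session 1 − d'_Session 2 = 1.613 − 2.170 = -0.557
Session 2 has the higher sensitivity.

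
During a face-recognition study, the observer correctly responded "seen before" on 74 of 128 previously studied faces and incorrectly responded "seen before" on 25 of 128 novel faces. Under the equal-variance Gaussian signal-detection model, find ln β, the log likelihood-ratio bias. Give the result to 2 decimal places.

H = 74/128 = 0.5781
FA = 25/128 = 0.1953
z(H) = z(0.5781) = 0.197
z(FA) = z(0.1953) = -0.859
ln β = −½·[z(H)² − z(FA)²] = −0.5 × (0.039 − 0.738) = 0.3495

ln β = 0.35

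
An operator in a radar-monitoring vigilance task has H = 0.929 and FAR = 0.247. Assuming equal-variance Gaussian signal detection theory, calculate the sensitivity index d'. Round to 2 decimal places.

z(H) = z(0.929) = 1.468
z(FA) = z(0.247) = -0.684
d' = z(H) − z(FA) = 1.468 − (-0.684) = 2.152

d' = 2.15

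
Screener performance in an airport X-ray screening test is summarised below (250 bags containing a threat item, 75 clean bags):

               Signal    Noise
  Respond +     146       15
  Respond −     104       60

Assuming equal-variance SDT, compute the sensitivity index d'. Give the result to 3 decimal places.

H = 146/250 = 0.5840
FA = 15/75 = 0.2000
Φ⁻¹(H) = 0.2121
Φ⁻¹(FA) = -0.8416
d' = z(H) − z(FA) = 0.2121 − (-0.8416) = 1.0537

d' = 1.054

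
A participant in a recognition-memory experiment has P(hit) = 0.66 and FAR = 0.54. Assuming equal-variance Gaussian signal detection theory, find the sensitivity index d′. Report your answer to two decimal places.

d′ = 0.31

z(H) = z(0.66) = 0.412
z(FA) = z(0.54) = 0.100
d' = z(H) − z(FA) = 0.412 − 0.100 = 0.312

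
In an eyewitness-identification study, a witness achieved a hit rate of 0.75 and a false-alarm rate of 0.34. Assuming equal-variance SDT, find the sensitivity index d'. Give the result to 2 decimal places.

z(H) = z(0.75) = 0.6745
z(FA) = z(0.34) = -0.4125
d' = z(H) − z(FA) = 0.6745 − (-0.4125) = 1.0870

d' = 1.09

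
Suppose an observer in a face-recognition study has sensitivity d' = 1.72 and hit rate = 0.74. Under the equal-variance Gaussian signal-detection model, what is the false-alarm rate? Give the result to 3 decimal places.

false-alarm rate = 0.141

z(hit rate) = z(0.74) = 0.6433
z(FA) = z(H) − d' = 0.6433 − 1.72 = -1.0767
false-alarm rate = Φ(-1.0767) = 0.1408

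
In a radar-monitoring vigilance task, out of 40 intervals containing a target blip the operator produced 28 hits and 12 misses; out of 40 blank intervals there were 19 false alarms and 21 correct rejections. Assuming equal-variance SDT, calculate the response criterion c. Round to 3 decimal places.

H = 28/40 = 0.7000
FA = 19/40 = 0.4750
Φ⁻¹(H) = Φ⁻¹(0.7000) = 0.5244
Φ⁻¹(FA) = Φ⁻¹(0.4750) = -0.0627
c = −½·[z(H) + z(FA)] = −0.5 × (0.5244 + (-0.0627)) = -0.23085
c < 0: the operator has a liberal response bias.

c = -0.231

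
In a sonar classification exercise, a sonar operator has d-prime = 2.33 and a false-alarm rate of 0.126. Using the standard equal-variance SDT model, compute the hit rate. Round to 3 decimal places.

z(false-alarm rate) = z(0.126) = -1.1455
z(H) = z(FA) + d' = -1.1455 + 2.33 = 1.1845
hit rate = Φ(1.1845) = 0.8819

hit rate = 0.882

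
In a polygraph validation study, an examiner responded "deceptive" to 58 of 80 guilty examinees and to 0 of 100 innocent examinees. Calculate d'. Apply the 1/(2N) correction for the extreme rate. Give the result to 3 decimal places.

The false-alarm rate is 0/100 = 0, so apply the 1/(2N) correction: FA → 1/(2·100) = 0.00500.
z(H) = z(0.72500) = 0.5978
z(FA) = z(0.00500) = -2.5758
d' = 0.5978 − (-2.5758) = 3.1736

d' = 3.174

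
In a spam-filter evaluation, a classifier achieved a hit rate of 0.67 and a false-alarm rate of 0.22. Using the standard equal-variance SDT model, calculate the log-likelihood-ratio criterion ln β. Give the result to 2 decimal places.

ln β = 0.20

z(0.67) = 0.440, z(0.22) = -0.772
ln β = −½·[z(H)² − z(FA)²] = −0.5 × (0.194 − 0.596) = 0.201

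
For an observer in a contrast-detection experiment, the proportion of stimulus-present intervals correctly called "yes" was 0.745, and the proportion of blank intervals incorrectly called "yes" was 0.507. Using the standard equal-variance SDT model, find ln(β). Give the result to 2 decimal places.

ln β = -0.22

z(H) = 0.659
z(FA) = 0.018
ln β = −½·[z(H)² − z(FA)²] = −0.5 × (0.434 − 0.000) = -0.217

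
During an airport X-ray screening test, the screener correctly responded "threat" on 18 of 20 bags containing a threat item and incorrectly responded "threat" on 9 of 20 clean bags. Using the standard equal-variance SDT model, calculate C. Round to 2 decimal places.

C = -0.58

H = 18/20 = 0.9000
FA = 9/20 = 0.4500
Φ⁻¹(H) = 1.282
Φ⁻¹(FA) = -0.126
c = −½·[z(H) + z(FA)] = −0.5 × (1.282 + (-0.126)) = -0.578
c < 0: the screener has a liberal response bias.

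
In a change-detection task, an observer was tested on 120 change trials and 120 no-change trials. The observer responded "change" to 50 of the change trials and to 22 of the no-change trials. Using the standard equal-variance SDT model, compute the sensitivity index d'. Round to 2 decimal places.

d' = 0.69

H = 50/120 = 0.4167
FA = 22/120 = 0.1833
z(0.4167) = -0.210, z(0.1833) = -0.903
d' = z(H) − z(FA) = -0.210 − (-0.903) = 0.693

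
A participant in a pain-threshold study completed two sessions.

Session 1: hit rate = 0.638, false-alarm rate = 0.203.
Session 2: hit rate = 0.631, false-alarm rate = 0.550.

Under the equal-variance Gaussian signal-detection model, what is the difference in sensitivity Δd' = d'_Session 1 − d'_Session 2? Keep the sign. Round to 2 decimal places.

Δd' = 0.98

Session 1: z(0.638) = 0.353, z(0.203) = -0.831, d' = 1.184
Session 2: z(0.631) = 0.335, z(0.550) = 0.126, d' = 0.209
Δd' = d'_Session 1 − d'_Session 2 = 1.184 − 0.209 = 0.975
Session 1 has the higher sensitivity.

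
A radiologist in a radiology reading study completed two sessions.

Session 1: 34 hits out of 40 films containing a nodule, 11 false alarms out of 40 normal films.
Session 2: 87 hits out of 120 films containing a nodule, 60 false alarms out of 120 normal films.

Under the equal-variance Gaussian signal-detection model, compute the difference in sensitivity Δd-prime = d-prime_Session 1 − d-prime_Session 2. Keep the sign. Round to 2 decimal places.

Δd-prime = 1.04

Session 1: z(0.8500) = 1.036, z(0.2750) = -0.598, d' = 1.634
Session 2: z(0.7250) = 0.598, z(0.5000) = 0.000, d' = 0.598
Δd' = d'_Session 1 − d'_Session 2 = 1.634 − 0.598 = 1.036
Session 1 has the higher sensitivity.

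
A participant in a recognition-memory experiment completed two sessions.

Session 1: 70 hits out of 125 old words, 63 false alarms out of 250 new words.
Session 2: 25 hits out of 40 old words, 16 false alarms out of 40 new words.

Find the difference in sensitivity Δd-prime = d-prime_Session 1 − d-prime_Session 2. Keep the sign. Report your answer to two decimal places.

Session 1: z(0.5600) = 0.151, z(0.2520) = -0.668, d' = 0.819
Session 2: z(0.6250) = 0.319, z(0.4000) = -0.253, d' = 0.572
Δd' = d'_Session 1 − d'_Session 2 = 0.819 − 0.572 = 0.247
Session 1 has the higher sensitivity.

Δd-prime = 0.25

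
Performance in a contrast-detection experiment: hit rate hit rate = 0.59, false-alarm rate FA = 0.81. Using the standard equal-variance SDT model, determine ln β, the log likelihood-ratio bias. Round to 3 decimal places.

Φ⁻¹(H) = 0.2275
Φ⁻¹(FA) = 0.8779
ln β = −½·[z(H)² − z(FA)²] = −0.5 × (0.0518 − 0.7707) = 0.35945

ln β = 0.359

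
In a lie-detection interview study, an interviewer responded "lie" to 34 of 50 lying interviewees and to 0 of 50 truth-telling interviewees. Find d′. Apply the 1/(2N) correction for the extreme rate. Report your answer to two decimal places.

d′ = 2.79

The false-alarm rate is 0/50 = 0, so apply the 1/(2N) correction: FA → 1/(2·50) = 0.01000.
z(H) = z(0.68000) = 0.468
z(FA) = z(0.01000) = -2.326
d' = 0.468 − (-2.326) = 2.794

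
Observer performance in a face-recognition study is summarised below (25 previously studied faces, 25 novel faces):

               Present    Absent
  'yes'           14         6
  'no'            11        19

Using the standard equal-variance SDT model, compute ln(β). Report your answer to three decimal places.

H = 14/25 = 0.5600
FA = 6/25 = 0.2400
z(H) = z(0.5600) = 0.1510
z(FA) = z(0.2400) = -0.7063
ln β = −½·[z(H)² − z(FA)²] = −0.5 × (0.0228 − 0.4989) = 0.23805

ln β = 0.238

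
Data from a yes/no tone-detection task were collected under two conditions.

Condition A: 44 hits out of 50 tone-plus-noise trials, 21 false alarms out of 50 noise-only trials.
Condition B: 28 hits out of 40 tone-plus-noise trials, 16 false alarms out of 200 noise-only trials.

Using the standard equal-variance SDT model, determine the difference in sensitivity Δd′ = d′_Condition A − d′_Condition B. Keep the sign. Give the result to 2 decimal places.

Δd′ = -0.55

Condition A: z(0.8800) = 1.175, z(0.4200) = -0.202, d' = 1.377
Condition B: z(0.7000) = 0.524, z(0.0800) = -1.405, d' = 1.929
Δd' = d'_Condition A − d'_Condition B = 1.377 − 1.929 = -0.552
Condition B has the higher sensitivity.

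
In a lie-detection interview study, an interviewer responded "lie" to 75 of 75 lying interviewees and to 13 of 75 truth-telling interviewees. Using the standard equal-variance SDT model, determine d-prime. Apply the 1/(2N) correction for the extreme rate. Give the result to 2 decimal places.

The hit rate is 75/75 = 1, so apply the 1/(2N) correction: H → 1 − 1/(2·75) = 0.99333.
z(H) = z(0.99333) = 2.475
z(FA) = z(0.17333) = -0.941
d' = 2.475 − (-0.941) = 3.416

d-prime = 3.42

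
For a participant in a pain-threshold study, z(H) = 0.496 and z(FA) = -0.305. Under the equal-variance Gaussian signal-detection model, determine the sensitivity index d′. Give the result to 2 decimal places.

d′ = 0.80

d' = z(H) − z(FA) = 0.496 − (-0.305) = 0.801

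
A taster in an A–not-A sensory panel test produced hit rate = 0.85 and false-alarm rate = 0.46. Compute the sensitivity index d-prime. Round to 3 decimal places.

z(0.85) = 1.0364, z(0.46) = -0.1004
d' = z(H) − z(FA) = 1.0364 − (-0.1004) = 1.1368

d-prime = 1.137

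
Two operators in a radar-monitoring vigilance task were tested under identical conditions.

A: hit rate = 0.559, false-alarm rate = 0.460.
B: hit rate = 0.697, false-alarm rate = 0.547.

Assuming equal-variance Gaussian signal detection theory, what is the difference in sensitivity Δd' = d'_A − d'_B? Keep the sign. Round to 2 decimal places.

Δd' = -0.15

A: z(0.559) = 0.148, z(0.460) = -0.100, d' = 0.248
B: z(0.697) = 0.516, z(0.547) = 0.118, d' = 0.398
Δd' = d'_A − d'_B = 0.248 − 0.398 = -0.150
B has the higher sensitivity.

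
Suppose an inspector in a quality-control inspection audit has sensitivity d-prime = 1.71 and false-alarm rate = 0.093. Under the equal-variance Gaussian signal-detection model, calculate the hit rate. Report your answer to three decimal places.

hit rate = 0.651

z(false-alarm rate) = z(0.093) = -1.3225
z(H) = z(FA) + d' = -1.3225 + 1.71 = 0.3875
hit rate = Φ(0.3875) = 0.6508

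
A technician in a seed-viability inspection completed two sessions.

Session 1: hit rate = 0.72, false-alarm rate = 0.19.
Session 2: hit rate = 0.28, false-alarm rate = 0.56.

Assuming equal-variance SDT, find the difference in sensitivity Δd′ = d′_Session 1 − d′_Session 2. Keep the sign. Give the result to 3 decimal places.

Session 1: z(0.72) = 0.5828, z(0.19) = -0.8779, d' = 1.4607
Session 2: z(0.28) = -0.5828, z(0.56) = 0.1510, d' = -0.7338
Δd' = d'_Session 1 − d'_Session 2 = 1.4607 − (-0.7338) = 2.1945
Session 1 has the higher sensitivity.

Δd′ = 2.195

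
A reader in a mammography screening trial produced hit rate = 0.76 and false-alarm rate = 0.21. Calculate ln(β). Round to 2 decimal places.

Φ⁻¹(H) = Φ⁻¹(0.76) = 0.706
Φ⁻¹(FA) = Φ⁻¹(0.21) = -0.806
ln β = −½·[z(H)² − z(FA)²] = −0.5 × (0.498 − 0.650) = 0.076

ln β = 0.08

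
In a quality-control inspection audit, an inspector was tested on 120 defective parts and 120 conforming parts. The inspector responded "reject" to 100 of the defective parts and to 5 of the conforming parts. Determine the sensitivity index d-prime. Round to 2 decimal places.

d-prime = 2.70

H = 100/120 = 0.8333
FA = 5/120 = 0.0417
z(0.8333) = 0.9673, z(0.0417) = -1.7313
d' = z(H) − z(FA) = 0.9673 − (-1.7313) = 2.6986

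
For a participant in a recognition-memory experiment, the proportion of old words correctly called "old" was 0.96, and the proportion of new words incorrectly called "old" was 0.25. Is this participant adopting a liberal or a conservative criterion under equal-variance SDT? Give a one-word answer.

z(H) = 1.751, z(FA) = -0.674
c = −½·(z(H) + z(FA)) = -0.5385
c < 0 → liberal criterion (biased toward responding “yes”).

liberal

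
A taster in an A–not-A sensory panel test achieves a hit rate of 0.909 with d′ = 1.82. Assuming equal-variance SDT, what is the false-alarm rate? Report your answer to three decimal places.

false-alarm rate = 0.314

z(hit rate) = z(0.909) = 1.3346
z(FA) = z(H) − d' = 1.3346 − 1.82 = -0.4854
false-alarm rate = Φ(-0.4854) = 0.3137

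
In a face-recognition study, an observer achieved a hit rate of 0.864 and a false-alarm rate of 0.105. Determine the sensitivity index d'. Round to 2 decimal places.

d' = 2.35

Φ⁻¹(H) = Φ⁻¹(0.864) = 1.0985
Φ⁻¹(FA) = Φ⁻¹(0.105) = -1.2536
d' = z(H) − z(FA) = 1.0985 − (-1.2536) = 2.3521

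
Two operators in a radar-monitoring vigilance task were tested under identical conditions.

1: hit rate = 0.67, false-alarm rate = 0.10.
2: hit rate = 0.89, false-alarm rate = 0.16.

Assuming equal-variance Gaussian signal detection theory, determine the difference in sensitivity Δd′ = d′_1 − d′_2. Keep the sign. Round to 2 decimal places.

1: z(0.67) = 0.440, z(0.10) = -1.282, d' = 1.722
2: z(0.89) = 1.227, z(0.16) = -0.994, d' = 2.221
Δd' = d'_1 − d'_2 = 1.722 − 2.221 = -0.499
2 has the higher sensitivity.

Δd′ = -0.50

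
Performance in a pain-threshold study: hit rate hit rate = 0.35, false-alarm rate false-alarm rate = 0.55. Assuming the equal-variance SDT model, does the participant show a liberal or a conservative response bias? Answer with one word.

conservative

z(H) = -0.385, z(FA) = 0.126
c = −½·(z(H) + z(FA)) = 0.1295
c > 0 → conservative criterion (biased toward responding “no”).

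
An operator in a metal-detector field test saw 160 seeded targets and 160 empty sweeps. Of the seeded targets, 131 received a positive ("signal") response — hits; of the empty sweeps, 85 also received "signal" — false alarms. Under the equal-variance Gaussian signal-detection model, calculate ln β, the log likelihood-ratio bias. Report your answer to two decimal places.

H = 131/160 = 0.8187
FA = 85/160 = 0.5312
Φ⁻¹(0.8187) = 0.910, Φ⁻¹(0.5312) = 0.078
ln β = −½·[z(H)² − z(FA)²] = −0.5 × (0.828 − 0.006) = -0.411

ln β = -0.41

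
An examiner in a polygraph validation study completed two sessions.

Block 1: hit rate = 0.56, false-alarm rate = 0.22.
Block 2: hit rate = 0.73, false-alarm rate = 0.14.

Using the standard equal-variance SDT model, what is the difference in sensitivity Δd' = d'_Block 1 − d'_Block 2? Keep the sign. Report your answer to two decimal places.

Block 1: z(0.56) = 0.151, z(0.22) = -0.772, d' = 0.923
Block 2: z(0.73) = 0.613, z(0.14) = -1.080, d' = 1.693
Δd' = d'_Block 1 − d'_Block 2 = 0.923 − 1.693 = -0.770
Block 2 has the higher sensitivity.

Δd' = -0.77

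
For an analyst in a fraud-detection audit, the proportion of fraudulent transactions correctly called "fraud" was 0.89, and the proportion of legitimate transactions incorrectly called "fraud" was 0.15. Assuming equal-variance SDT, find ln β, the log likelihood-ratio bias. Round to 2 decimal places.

z(0.89) = 1.227, z(0.15) = -1.036
ln β = −½·[z(H)² − z(FA)²] = −0.5 × (1.506 − 1.073) = -0.2165

ln β = -0.22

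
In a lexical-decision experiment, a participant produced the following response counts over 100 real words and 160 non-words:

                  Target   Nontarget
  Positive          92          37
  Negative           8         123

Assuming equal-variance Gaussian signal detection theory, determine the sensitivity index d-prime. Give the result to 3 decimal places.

H = 92/100 = 0.9200
FA = 37/160 = 0.2313
z(H) = z(0.9200) = 1.4051
z(FA) = z(0.2313) = -0.7346
d' = z(H) − z(FA) = 1.4051 − (-0.7346) = 2.1397

d-prime = 2.140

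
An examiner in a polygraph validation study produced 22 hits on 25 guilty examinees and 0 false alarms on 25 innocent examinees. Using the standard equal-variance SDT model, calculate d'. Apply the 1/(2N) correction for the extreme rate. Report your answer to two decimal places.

d' = 3.23

The false-alarm rate is 0/25 = 0, so apply the 1/(2N) correction: FA → 1/(2·25) = 0.02000.
z(H) = z(0.88000) = 1.175
z(FA) = z(0.02000) = -2.054
d' = 1.175 − (-2.054) = 3.229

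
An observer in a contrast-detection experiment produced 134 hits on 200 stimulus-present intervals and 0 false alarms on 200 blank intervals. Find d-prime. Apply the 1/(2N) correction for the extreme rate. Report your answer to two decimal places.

The false-alarm rate is 0/200 = 0, so apply the 1/(2N) correction: FA → 1/(2·200) = 0.00250.
z(H) = z(0.67000) = 0.440
z(FA) = z(0.00250) = -2.807
d' = 0.440 − (-2.807) = 3.247

d-prime = 3.25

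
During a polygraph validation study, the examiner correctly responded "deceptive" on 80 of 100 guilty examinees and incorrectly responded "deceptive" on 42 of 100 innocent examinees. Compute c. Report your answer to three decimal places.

c = -0.320

H = 80/100 = 0.8000
FA = 42/100 = 0.4200
Φ⁻¹(H) = Φ⁻¹(0.8000) = 0.8416
Φ⁻¹(FA) = Φ⁻¹(0.4200) = -0.2019
c = −½·[z(H) + z(FA)] = −0.5 × (0.8416 + (-0.2019)) = -0.31985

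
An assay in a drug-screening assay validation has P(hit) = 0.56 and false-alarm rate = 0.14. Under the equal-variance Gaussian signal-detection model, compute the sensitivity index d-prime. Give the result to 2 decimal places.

d-prime = 1.23

z(H) = 0.151
z(FA) = -1.080
d' = z(H) − z(FA) = 0.151 − (-1.080) = 1.231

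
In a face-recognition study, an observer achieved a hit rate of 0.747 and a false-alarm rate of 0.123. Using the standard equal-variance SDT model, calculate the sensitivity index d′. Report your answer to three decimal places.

d′ = 1.825

Φ⁻¹(H) = Φ⁻¹(0.747) = 0.6651
Φ⁻¹(FA) = Φ⁻¹(0.123) = -1.1601
d' = z(H) − z(FA) = 0.6651 − (-1.1601) = 1.8252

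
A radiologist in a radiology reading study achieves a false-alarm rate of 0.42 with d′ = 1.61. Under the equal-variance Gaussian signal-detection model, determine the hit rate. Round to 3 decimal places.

hit rate = 0.920

z(false-alarm rate) = z(0.42) = -0.2019
z(H) = z(FA) + d' = -0.2019 + 1.61 = 1.4081
hit rate = Φ(1.4081) = 0.9204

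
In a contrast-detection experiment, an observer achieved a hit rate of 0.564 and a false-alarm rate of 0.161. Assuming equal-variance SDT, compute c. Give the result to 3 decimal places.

Φ⁻¹(H) = Φ⁻¹(0.564) = 0.1611
Φ⁻¹(FA) = Φ⁻¹(0.161) = -0.9904
c = −½·[z(H) + z(FA)] = −0.5 × (0.1611 + (-0.9904)) = 0.41465

c = 0.415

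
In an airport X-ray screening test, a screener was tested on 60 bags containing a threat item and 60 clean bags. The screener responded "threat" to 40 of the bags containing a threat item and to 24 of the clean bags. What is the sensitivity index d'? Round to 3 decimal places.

H = 40/60 = 0.6667
FA = 24/60 = 0.4000
z(H) = 0.4308
z(FA) = -0.2533
d' = z(H) − z(FA) = 0.4308 − (-0.2533) = 0.6841

d' = 0.684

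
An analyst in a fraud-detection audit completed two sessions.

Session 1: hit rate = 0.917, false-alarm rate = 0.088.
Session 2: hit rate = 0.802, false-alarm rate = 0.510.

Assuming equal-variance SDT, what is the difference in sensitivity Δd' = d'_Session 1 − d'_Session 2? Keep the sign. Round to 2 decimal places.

Session 1: z(0.917) = 1.385, z(0.088) = -1.353, d' = 2.738
Session 2: z(0.802) = 0.849, z(0.510) = 0.025, d' = 0.824
Δd' = d'_Session 1 − d'_Session 2 = 2.738 − 0.824 = 1.914
Session 1 has the higher sensitivity.

Δd' = 1.91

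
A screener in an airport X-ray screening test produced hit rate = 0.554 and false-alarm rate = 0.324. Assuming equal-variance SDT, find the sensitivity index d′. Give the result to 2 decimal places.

Φ⁻¹(H) = Φ⁻¹(0.554) = 0.136
Φ⁻¹(FA) = Φ⁻¹(0.324) = -0.457
d' = z(H) − z(FA) = 0.136 − (-0.457) = 0.593

d′ = 0.59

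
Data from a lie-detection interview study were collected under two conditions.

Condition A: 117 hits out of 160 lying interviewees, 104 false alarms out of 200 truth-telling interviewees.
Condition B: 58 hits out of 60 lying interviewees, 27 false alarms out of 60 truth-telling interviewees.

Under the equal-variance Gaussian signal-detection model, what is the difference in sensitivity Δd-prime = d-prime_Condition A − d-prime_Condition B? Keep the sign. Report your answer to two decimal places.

Condition A: z(0.7312) = 0.616, z(0.5200) = 0.050, d' = 0.566
Condition B: z(0.9667) = 1.834, z(0.4500) = -0.126, d' = 1.960
Δd' = d'_Condition A − d'_Condition B = 0.566 − 1.960 = -1.394
Condition B has the higher sensitivity.

Δd-prime = -1.39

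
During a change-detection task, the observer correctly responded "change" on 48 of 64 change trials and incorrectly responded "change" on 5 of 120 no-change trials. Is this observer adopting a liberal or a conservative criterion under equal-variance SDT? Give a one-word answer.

z(H) = 0.674, z(FA) = -1.732
c = −½·(z(H) + z(FA)) = 0.529
c > 0 → conservative criterion (biased toward responding “no”).

conservative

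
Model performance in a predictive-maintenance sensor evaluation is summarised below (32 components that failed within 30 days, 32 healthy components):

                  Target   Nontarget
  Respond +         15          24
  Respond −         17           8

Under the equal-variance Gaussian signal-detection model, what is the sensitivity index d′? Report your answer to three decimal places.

d′ = -0.753

H = 15/32 = 0.4688
FA = 24/32 = 0.7500
z(H) = -0.0783
z(FA) = 0.6745
d' = z(H) − z(FA) = -0.0783 − 0.6745 = -0.7528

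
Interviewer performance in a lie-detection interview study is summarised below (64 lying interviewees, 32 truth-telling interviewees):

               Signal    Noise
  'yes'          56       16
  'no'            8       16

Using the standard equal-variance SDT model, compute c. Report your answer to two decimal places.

H = 56/64 = 0.8750
FA = 16/32 = 0.5000
z(H) = z(0.8750) = 1.150
z(FA) = z(0.5000) = 0.000
c = −½·[z(H) + z(FA)] = −0.5 × (1.150 + 0.000) = -0.575
c < 0: the interviewer has a liberal response bias.

c = -0.58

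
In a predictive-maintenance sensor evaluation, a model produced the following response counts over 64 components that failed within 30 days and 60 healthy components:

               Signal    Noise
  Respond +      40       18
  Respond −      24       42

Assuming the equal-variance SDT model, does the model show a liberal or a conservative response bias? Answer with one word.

z(H) = 0.319, z(FA) = -0.524
c = −½·(z(H) + z(FA)) = 0.1025
c > 0 → conservative criterion (biased toward responding “no”).

conservative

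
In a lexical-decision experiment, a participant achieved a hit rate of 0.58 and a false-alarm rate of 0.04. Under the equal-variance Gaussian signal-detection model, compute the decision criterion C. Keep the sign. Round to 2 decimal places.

C = 0.77

z(H) = z(0.58) = 0.2019
z(FA) = z(0.04) = -1.7507
c = −½·[z(H) + z(FA)] = −0.5 × (0.2019 + (-1.7507)) = 0.7744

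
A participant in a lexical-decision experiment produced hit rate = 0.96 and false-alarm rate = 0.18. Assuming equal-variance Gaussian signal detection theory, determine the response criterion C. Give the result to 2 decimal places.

z(H) = 1.7507
z(FA) = -0.9154
c = −½·[z(H) + z(FA)] = −0.5 × (1.7507 + (-0.9154)) = -0.41765
c < 0: the participant has a liberal response bias.

C = -0.42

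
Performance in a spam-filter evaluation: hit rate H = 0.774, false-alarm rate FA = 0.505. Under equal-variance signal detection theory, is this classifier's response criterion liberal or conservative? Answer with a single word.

z(H) = 0.752, z(FA) = 0.013
c = −½·(z(H) + z(FA)) = -0.3825
c < 0 → liberal criterion (biased toward responding “yes”).

liberal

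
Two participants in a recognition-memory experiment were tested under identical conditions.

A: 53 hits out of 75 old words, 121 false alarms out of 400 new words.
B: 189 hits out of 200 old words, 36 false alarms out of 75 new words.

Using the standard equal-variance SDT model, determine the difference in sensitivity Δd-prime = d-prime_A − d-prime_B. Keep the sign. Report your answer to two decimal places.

Δd-prime = -0.59

A: z(0.7067) = 0.544, z(0.3025) = -0.517, d' = 1.061
B: z(0.9450) = 1.598, z(0.4800) = -0.050, d' = 1.648
Δd' = d'_A − d'_B = 1.061 − 1.648 = -0.587
B has the higher sensitivity.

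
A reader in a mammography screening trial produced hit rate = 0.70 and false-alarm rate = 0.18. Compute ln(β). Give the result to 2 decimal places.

z(H) = z(0.70) = 0.524
z(FA) = z(0.18) = -0.915
ln β = −½·[z(H)² − z(FA)²] = −0.5 × (0.275 − 0.837) = 0.281

ln β = 0.28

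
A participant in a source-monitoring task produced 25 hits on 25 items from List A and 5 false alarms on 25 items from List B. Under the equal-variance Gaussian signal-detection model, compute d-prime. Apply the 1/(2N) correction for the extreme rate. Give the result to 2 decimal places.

d-prime = 2.90

The hit rate is 25/25 = 1, so apply the 1/(2N) correction: H → 1 − 1/(2·25) = 0.98000.
z(H) = z(0.98000) = 2.054
z(FA) = z(0.20000) = -0.842
d' = 2.054 − (-0.842) = 2.896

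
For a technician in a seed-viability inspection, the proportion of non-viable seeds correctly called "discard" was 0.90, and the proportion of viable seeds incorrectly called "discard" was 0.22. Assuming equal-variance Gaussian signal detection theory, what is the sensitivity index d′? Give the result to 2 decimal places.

d′ = 2.05

Φ⁻¹(H) = 1.282
Φ⁻¹(FA) = -0.772
d' = z(H) − z(FA) = 1.282 − (-0.772) = 2.054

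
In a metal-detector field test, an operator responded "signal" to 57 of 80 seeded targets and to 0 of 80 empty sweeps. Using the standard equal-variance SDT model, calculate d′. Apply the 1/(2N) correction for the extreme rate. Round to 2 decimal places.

d′ = 3.06

The false-alarm rate is 0/80 = 0, so apply the 1/(2N) correction: FA → 1/(2·80) = 0.00625.
z(H) = z(0.71250) = 0.561
z(FA) = z(0.00625) = -2.498
d' = 0.561 − (-2.498) = 3.059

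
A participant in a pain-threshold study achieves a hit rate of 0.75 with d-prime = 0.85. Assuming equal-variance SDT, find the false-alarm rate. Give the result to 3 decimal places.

z(hit rate) = z(0.75) = 0.6745
z(FA) = z(H) − d' = 0.6745 − 0.85 = -0.1755
false-alarm rate = Φ(-0.1755) = 0.4303

false-alarm rate = 0.430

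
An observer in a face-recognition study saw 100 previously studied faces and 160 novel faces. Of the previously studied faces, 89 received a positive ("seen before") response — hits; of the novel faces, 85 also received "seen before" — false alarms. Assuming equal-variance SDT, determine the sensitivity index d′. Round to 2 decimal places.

H = 89/100 = 0.8900
FA = 85/160 = 0.5312
Φ⁻¹(H) = Φ⁻¹(0.8900) = 1.227
Φ⁻¹(FA) = Φ⁻¹(0.5312) = 0.078
d' = z(H) − z(FA) = 1.227 − 0.078 = 1.149

d′ = 1.15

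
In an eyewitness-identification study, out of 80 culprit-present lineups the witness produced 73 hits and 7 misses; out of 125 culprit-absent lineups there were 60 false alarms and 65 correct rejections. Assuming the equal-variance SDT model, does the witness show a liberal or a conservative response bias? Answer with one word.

z(H) = 1.356, z(FA) = -0.050
c = −½·(z(H) + z(FA)) = -0.653
c < 0 → liberal criterion (biased toward responding “yes”).

liberal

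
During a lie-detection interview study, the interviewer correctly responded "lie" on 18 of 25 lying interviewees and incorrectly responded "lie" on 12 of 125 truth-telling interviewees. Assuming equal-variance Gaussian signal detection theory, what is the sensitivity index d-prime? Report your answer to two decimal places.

H = 18/25 = 0.7200
FA = 12/125 = 0.0960
z(0.7200) = 0.5828, z(0.0960) = -1.3047
d' = z(H) − z(FA) = 0.5828 − (-1.3047) = 1.8875

d-prime = 1.89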